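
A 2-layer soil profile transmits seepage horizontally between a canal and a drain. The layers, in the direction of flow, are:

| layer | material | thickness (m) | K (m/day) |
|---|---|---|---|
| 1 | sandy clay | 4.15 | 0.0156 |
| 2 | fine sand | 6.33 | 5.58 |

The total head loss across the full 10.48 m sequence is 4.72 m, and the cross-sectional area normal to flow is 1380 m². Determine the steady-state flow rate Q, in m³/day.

24.4

Flow is perpendicular to layering, so the layers act in series and the equivalent K is the thickness-weighted harmonic mean.
Total thickness L = 4.15 + 6.33 = 10.48 m.
Σ(b_i/K_i) = 4.15/0.0156 + 6.33/5.58 = 267.2 d.
K_eq = L / Σ(b_i/K_i) = 10.48 / 267.2 = 0.03923 m/day.
Q = K_eq · A · (Δh/L) = 0.03923 × 1380 × (4.72/10.48) = 24.38 m³/day.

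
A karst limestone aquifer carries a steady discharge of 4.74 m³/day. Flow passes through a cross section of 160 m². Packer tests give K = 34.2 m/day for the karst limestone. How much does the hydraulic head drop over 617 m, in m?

0.534

From Q = K·A·i, i = Q / (K·A) = 4.74 / (34.20 × 160.0) = 0.0008662.
Head loss Δh = i · L = 0.0008662 × 617 = 0.5345 m.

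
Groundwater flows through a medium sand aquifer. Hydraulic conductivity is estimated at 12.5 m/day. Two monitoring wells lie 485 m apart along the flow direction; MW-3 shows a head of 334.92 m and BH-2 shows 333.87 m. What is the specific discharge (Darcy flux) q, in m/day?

0.0271

Hydraulic gradient i = (334.92 − 333.87) / 485 = 1.05 / 485 = 0.002165.
Specific discharge q = K · i = 12.50 × 0.002165 = 0.02706 m/day.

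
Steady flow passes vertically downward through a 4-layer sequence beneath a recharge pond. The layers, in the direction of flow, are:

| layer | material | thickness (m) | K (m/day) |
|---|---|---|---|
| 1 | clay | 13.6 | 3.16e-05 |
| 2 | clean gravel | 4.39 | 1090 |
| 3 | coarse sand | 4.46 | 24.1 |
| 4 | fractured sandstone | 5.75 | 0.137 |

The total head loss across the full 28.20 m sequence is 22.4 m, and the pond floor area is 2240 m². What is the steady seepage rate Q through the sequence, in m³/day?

0.117

Flow is perpendicular to layering, so the layers act in series and the equivalent K is the thickness-weighted harmonic mean.
Total thickness L = 13.6 + 4.39 + 4.46 + 5.75 = 28.20 m.
Σ(b_i/K_i) = 13.6/3.16e-05 + 4.39/1090 + 4.46/24.1 + 5.75/0.137 = 4.304e+05 d.
K_eq = L / Σ(b_i/K_i) = 28.20 / 4.304e+05 = 6.552e-05 m/day.
Q = K_eq · A · (Δh/L) = 6.552e-05 × 2240 × (22.4/28.20) = 0.1166 m³/day.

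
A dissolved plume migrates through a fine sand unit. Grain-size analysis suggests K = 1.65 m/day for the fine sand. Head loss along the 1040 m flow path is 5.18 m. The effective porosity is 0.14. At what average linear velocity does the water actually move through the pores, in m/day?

Hydraulic gradient i = Δh / L = 5.18 / 1040 = 0.004981.
Darcy flux q = K · i = 1.650 × 0.004981 = 0.008218 m/day.
Seepage velocity v = q / n_e = 0.008218 / 0.14 = 0.05870 m/day.

0.0587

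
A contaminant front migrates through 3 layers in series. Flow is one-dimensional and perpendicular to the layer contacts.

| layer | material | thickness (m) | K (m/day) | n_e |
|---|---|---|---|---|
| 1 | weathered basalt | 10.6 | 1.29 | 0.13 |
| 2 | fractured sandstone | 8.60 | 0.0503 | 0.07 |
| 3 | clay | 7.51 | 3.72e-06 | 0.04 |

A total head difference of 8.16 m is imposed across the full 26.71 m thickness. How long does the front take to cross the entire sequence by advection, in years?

1540

With flow normal to the layers, continuity requires the same specific discharge q through every layer.
Σ(b_i/K_i) = 10.6/1.29 + 8.60/0.0503 + 7.51/3.72e-06 = 2.019e+06 d.
q = Δh / Σ(b_i/K_i) = 8.16 / 2.019e+06 = 4.042e-06 m/day.
In each layer the seepage velocity is v_i = q/n_i, so the layer transit time is t_i = b_i·n_i / q:
  layer 1 (weathered basalt): t_1 = 10.6 × 0.13 / 4.042e-06 = 3.410e+05 d
  layer 2 (fractured sandstone): t_2 = 8.60 × 0.07 / 4.042e-06 = 1.490e+05 d
  layer 3 (clay): t_3 = 7.51 × 0.04 / 4.042e-06 = 74327 d
Total t = Σ t_i = 5.642e+05 days = 1545 years.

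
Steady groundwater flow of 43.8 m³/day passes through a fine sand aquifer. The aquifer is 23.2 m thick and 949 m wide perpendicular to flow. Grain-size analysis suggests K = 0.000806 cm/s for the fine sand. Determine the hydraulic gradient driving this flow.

0.00286

Convert K: 0.000806 cm/s × 864 = 0.6964 m/day.
Cross-sectional area A = 949 × 23.2 = 22017 m².
From Q = K·A·i, i = Q / (K·A) = 43.8 / (0.6964 × 22017) = 0.002857.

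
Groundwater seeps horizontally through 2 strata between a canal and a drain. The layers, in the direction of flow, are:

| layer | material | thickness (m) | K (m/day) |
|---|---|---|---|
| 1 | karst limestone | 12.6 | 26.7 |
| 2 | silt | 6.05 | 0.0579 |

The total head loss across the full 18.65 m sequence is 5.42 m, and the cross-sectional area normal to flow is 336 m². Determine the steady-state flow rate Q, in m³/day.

17.4

Flow is perpendicular to layering, so the layers act in series and the equivalent K is the thickness-weighted harmonic mean.
Total thickness L = 12.6 + 6.05 = 18.65 m.
Σ(b_i/K_i) = 12.6/26.7 + 6.05/0.0579 = 105.0 d.
K_eq = L / Σ(b_i/K_i) = 18.65 / 105.0 = 0.1777 m/day.
Q = K_eq · A · (Δh/L) = 0.1777 × 336 × (5.42/18.65) = 17.35 m³/day.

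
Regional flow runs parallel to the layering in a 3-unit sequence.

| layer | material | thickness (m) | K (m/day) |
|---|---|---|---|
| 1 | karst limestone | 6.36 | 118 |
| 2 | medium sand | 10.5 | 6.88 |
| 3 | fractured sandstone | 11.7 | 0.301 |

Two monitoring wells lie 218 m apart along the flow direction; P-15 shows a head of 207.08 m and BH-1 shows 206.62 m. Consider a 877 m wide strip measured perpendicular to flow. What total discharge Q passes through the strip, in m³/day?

1530

Flow is parallel to layering, so each bed carries its own Darcy discharge and the transmissivities add.
Σ(K_i·b_i) = 118×6.36 + 6.88×10.5 + 0.301×11.7 = 826.2 m²/day.
Hydraulic gradient i = (207.08 − 206.62) / 218 = 0.46 / 218 = 0.002110.
Q = Σ(K_i·b_i) · W · i = 826.2 × 877 × 0.002110 = 1529 m³/day.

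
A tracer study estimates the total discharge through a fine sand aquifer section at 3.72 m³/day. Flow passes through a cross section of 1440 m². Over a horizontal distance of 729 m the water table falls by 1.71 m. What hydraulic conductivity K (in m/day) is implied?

Hydraulic gradient i = Δh / L = 1.71 / 729 = 0.002346.
From Q = K·A·i, K = Q / (A·i) = 3.72 / (1440 × 0.002346) = 1.101 m/day.

1.10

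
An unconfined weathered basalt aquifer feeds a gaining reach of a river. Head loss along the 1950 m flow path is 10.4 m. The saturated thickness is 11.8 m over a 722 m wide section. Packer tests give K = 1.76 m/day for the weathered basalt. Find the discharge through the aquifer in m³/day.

Cross-sectional area A = 722 × 11.8 = 8520 m².
Hydraulic gradient i = Δh / L = 10.4 / 1950 = 0.005333.
Darcy's law: Q = K · A · i = 1.760 × 8520 × 0.005333 = 79.97 m³/day.

80.0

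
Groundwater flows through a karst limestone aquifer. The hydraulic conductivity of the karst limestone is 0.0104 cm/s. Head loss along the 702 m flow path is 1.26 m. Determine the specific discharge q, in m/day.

Convert K: 0.0104 cm/s × 864 = 8.986 m/day.
Hydraulic gradient i = Δh / L = 1.26 / 702 = 0.001795.
Specific discharge q = K · i = 8.986 × 0.001795 = 0.01613 m/day.

0.0161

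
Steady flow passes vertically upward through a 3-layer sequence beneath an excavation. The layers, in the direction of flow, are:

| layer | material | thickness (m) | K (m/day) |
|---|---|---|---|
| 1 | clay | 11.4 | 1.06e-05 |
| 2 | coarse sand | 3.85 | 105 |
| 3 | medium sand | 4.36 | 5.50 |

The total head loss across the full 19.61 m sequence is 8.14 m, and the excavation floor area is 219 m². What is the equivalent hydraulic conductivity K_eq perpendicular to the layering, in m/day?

Flow is perpendicular to layering, so the layers act in series and the equivalent K is the thickness-weighted harmonic mean.
Total thickness L = 11.4 + 3.85 + 4.36 = 19.61 m.
Σ(b_i/K_i) = 11.4/1.06e-05 + 3.85/105 + 4.36/5.50 = 1.075e+06 d.
K_eq = L / Σ(b_i/K_i) = 19.61 / 1.075e+06 = 1.823e-05 m/day.

1.82e-05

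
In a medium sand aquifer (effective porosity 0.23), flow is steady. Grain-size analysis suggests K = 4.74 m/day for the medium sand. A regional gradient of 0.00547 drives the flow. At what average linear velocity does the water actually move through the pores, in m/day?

0.113

Hydraulic gradient i = 0.00547.
Darcy flux q = K · i = 4.740 × 0.005470 = 0.02593 m/day.
Seepage velocity v = q / n_e = 0.02593 / 0.23 = 0.1127 m/day.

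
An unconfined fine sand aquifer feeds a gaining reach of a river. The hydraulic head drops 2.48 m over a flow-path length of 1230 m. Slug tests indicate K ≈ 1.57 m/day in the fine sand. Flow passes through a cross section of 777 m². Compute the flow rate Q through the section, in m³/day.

Hydraulic gradient i = Δh / L = 2.48 / 1230 = 0.002016.
Darcy's law: Q = K · A · i = 1.570 × 777.0 × 0.002016 = 2.460 m³/day.

2.46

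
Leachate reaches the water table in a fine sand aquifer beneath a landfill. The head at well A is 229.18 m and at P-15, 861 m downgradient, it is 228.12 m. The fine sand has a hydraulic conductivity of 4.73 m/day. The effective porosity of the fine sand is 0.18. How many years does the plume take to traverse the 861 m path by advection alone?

Hydraulic gradient i = (229.18 − 228.12) / 861 = 1.06 / 861 = 0.001231.
Darcy flux q = K · i = 4.730 × 0.001231 = 0.005823 m/day.
Seepage velocity v = q / n_e = 0.005823 / 0.18 = 0.03235 m/day.
Travel time t = L / v = 861 / 0.03235 = 26614 days = 72.87 years.

72.9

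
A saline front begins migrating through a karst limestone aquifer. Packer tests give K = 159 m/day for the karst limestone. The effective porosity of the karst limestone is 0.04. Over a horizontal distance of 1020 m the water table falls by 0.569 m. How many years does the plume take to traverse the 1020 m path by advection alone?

1.26

Hydraulic gradient i = Δh / L = 0.569 / 1020 = 0.0005578.
Darcy flux q = K · i = 159.0 × 0.0005578 = 0.08870 m/day.
Seepage velocity v = q / n_e = 0.08870 / 0.04 = 2.217 m/day.
Travel time t = L / v = 1020 / 2.217 = 460.0 days = 1.259 years.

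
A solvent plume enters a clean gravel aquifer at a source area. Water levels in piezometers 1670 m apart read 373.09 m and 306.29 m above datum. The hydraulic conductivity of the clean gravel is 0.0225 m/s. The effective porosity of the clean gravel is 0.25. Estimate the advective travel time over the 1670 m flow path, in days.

5.37

Convert K: 0.0225 m/s × 86400 = 1944 m/day.
Hydraulic gradient i = (373.09 − 306.29) / 1670 = 66.8 / 1670 = 0.04000.
Darcy flux q = K · i = 1944 × 0.04000 = 77.76 m/day.
Seepage velocity v = q / n_e = 77.76 / 0.25 = 311.0 m/day.
Travel time t = L / v = 1670 / 311.0 = 5.369 days.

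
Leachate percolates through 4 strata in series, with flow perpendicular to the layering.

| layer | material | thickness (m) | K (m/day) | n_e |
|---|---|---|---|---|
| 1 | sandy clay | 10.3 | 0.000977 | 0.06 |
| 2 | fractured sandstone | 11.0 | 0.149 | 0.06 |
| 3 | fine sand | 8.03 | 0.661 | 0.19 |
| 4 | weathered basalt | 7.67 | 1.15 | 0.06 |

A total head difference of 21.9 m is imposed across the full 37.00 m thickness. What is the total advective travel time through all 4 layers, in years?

4.34

With flow normal to the layers, continuity requires the same specific discharge q through every layer.
Σ(b_i/K_i) = 10.3/0.000977 + 11.0/0.149 + 8.03/0.661 + 7.67/1.15 = 10635 d.
q = Δh / Σ(b_i/K_i) = 21.9 / 10635 = 0.002059 m/day.
In each layer the seepage velocity is v_i = q/n_i, so the layer transit time is t_i = b_i·n_i / q:
  layer 1 (sandy clay): t_1 = 10.3 × 0.06 / 0.002059 = 300.1 d
  layer 2 (fractured sandstone): t_2 = 11.0 × 0.06 / 0.002059 = 320.5 d
  layer 3 (fine sand): t_3 = 8.03 × 0.19 / 0.002059 = 740.9 d
  layer 4 (weathered basalt): t_4 = 7.67 × 0.06 / 0.002059 = 223.5 d
Total t = Σ t_i = 1585 days = 4.340 years.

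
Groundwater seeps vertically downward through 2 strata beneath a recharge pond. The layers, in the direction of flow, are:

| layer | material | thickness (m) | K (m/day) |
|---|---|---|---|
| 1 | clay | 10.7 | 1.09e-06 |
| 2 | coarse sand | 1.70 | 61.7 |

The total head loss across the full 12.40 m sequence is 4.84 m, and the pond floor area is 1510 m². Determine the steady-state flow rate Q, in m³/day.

0.000745

Flow is perpendicular to layering, so the layers act in series and the equivalent K is the thickness-weighted harmonic mean.
Total thickness L = 10.7 + 1.70 = 12.40 m.
Σ(b_i/K_i) = 10.7/1.09e-06 + 1.70/61.7 = 9.817e+06 d.
K_eq = L / Σ(b_i/K_i) = 12.40 / 9.817e+06 = 1.263e-06 m/day.
Q = K_eq · A · (Δh/L) = 1.263e-06 × 1510 × (4.84/12.40) = 0.0007445 m³/day.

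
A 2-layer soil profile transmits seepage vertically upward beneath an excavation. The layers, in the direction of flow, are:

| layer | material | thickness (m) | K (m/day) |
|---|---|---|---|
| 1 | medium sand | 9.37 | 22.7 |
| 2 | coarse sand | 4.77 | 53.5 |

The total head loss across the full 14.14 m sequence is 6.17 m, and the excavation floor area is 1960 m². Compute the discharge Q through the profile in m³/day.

Flow is perpendicular to layering, so the layers act in series and the equivalent K is the thickness-weighted harmonic mean.
Total thickness L = 9.37 + 4.77 = 14.14 m.
Σ(b_i/K_i) = 9.37/22.7 + 4.77/53.5 = 0.5019 d.
K_eq = L / Σ(b_i/K_i) = 14.14 / 0.5019 = 28.17 m/day.
Q = K_eq · A · (Δh/L) = 28.17 × 1960 × (6.17/14.14) = 24093 m³/day.

24100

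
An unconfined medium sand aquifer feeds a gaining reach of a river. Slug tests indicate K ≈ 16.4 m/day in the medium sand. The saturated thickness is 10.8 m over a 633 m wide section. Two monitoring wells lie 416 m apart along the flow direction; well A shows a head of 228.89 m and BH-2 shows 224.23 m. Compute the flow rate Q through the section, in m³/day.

Cross-sectional area A = 633 × 10.8 = 6836 m².
Hydraulic gradient i = (228.89 − 224.23) / 416 = 4.66 / 416 = 0.01120.
Darcy's law: Q = K · A · i = 16.40 × 6836 × 0.01120 = 1256 m³/day.

1260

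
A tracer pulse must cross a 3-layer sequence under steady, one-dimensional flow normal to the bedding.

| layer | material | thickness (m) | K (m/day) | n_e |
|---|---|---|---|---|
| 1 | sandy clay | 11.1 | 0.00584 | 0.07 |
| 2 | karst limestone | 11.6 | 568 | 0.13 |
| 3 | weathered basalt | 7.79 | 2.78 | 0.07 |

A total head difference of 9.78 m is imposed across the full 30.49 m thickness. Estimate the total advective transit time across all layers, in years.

With flow normal to the layers, continuity requires the same specific discharge q through every layer.
Σ(b_i/K_i) = 11.1/0.00584 + 11.6/568 + 7.79/2.78 = 1904 d.
q = Δh / Σ(b_i/K_i) = 9.78 / 1904 = 0.005138 m/day.
In each layer the seepage velocity is v_i = q/n_i, so the layer transit time is t_i = b_i·n_i / q:
  layer 1 (sandy clay): t_1 = 11.1 × 0.07 / 0.005138 = 151.2 d
  layer 2 (karst limestone): t_2 = 11.6 × 0.13 / 0.005138 = 293.5 d
  layer 3 (weathered basalt): t_3 = 7.79 × 0.07 / 0.005138 = 106.1 d
Total t = Σ t_i = 550.9 days = 1.508 years.

1.51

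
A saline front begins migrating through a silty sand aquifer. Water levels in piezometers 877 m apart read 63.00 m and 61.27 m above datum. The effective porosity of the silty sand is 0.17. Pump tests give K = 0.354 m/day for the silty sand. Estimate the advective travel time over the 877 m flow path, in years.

Hydraulic gradient i = (63.00 − 61.27) / 877 = 1.73 / 877 = 0.001973.
Darcy flux q = K · i = 0.3540 × 0.001973 = 0.0006983 m/day.
Seepage velocity v = q / n_e = 0.0006983 / 0.17 = 0.004108 m/day.
Travel time t = L / v = 877 / 0.004108 = 2.135e+05 days = 584.5 years.

585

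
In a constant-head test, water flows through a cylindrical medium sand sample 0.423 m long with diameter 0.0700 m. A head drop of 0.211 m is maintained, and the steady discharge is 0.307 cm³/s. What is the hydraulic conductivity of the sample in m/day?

13.8

Cross-sectional area A = π·(d/2)² = π × (0.0700/2)² = 0.003848 m².
Convert discharge: 0.307 cm³/s = 3.070e-07 m³/s.
Darcy's law rearranged: K = Q·L / (A·Δh) = 3.070e-07 × 0.423 / (0.003848 × 0.211) = 0.0001599 m/s = 13.82 m/day.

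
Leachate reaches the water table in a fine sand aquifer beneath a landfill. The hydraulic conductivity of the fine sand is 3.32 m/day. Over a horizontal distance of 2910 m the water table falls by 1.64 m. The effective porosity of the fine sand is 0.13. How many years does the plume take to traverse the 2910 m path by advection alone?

554

Hydraulic gradient i = Δh / L = 1.64 / 2910 = 0.0005636.
Darcy flux q = K · i = 3.320 × 0.0005636 = 0.001871 m/day.
Seepage velocity v = q / n_e = 0.001871 / 0.13 = 0.01439 m/day.
Travel time t = L / v = 2910 / 0.01439 = 2.022e+05 days = 553.6 years.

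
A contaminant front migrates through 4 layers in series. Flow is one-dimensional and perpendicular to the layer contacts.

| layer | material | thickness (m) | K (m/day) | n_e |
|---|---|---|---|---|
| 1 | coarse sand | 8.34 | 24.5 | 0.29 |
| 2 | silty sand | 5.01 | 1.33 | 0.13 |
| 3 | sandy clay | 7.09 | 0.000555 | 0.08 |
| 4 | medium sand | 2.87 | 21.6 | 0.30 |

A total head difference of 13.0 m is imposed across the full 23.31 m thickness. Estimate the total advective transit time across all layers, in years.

With flow normal to the layers, continuity requires the same specific discharge q through every layer.
Σ(b_i/K_i) = 8.34/24.5 + 5.01/1.33 + 7.09/0.000555 + 2.87/21.6 = 12779 d.
q = Δh / Σ(b_i/K_i) = 13.0 / 12779 = 0.001017 m/day.
In each layer the seepage velocity is v_i = q/n_i, so the layer transit time is t_i = b_i·n_i / q:
  layer 1 (coarse sand): t_1 = 8.34 × 0.29 / 0.001017 = 2377 d
  layer 2 (silty sand): t_2 = 5.01 × 0.13 / 0.001017 = 640.2 d
  layer 3 (sandy clay): t_3 = 7.09 × 0.08 / 0.001017 = 557.6 d
  layer 4 (medium sand): t_4 = 2.87 × 0.30 / 0.001017 = 846.4 d
Total t = Σ t_i = 4422 days = 12.11 years.

12.1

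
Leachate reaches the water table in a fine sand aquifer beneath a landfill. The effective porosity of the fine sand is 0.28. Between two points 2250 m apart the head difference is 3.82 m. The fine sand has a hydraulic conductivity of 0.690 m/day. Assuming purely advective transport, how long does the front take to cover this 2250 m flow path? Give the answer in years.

1470

Hydraulic gradient i = Δh / L = 3.82 / 2250 = 0.001698.
Darcy flux q = K · i = 0.6900 × 0.001698 = 0.001171 m/day.
Seepage velocity v = q / n_e = 0.001171 / 0.28 = 0.004184 m/day.
Travel time t = L / v = 2250 / 0.004184 = 5.378e+05 days = 1472 years.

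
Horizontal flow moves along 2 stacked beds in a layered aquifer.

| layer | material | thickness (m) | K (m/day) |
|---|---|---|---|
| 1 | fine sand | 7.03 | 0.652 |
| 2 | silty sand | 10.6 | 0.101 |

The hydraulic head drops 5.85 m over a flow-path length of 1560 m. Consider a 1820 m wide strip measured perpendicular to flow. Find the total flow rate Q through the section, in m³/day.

38.6

Flow is parallel to layering, so each bed carries its own Darcy discharge and the transmissivities add.
Σ(K_i·b_i) = 0.652×7.03 + 0.101×10.6 = 5.654 m²/day.
Hydraulic gradient i = Δh / L = 5.85 / 1560 = 0.003750.
Q = Σ(K_i·b_i) · W · i = 5.654 × 1820 × 0.003750 = 38.59 m³/day.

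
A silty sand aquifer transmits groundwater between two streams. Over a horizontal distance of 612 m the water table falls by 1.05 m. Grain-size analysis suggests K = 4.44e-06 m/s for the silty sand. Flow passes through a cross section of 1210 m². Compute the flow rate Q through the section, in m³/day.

0.796

Convert K: 4.44e-06 m/s × 86400 = 0.3836 m/day.
Hydraulic gradient i = Δh / L = 1.05 / 612 = 0.001716.
Darcy's law: Q = K · A · i = 0.3836 × 1210 × 0.001716 = 0.7964 m³/day.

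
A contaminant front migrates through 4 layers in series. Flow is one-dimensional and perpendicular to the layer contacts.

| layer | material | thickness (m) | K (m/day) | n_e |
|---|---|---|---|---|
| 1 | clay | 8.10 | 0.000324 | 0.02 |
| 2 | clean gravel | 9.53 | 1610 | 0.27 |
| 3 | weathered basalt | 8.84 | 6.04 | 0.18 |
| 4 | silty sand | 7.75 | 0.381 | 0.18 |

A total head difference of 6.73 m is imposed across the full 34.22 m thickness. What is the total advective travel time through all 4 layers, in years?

58.2

With flow normal to the layers, continuity requires the same specific discharge q through every layer.
Σ(b_i/K_i) = 8.10/0.000324 + 9.53/1610 + 8.84/6.04 + 7.75/0.381 = 25022 d.
q = Δh / Σ(b_i/K_i) = 6.73 / 25022 = 0.0002690 m/day.
In each layer the seepage velocity is v_i = q/n_i, so the layer transit time is t_i = b_i·n_i / q:
  layer 1 (clay): t_1 = 8.10 × 0.02 / 0.0002690 = 602.3 d
  layer 2 (clean gravel): t_2 = 9.53 × 0.27 / 0.0002690 = 9567 d
  layer 3 (weathered basalt): t_3 = 8.84 × 0.18 / 0.0002690 = 5916 d
  layer 4 (silty sand): t_4 = 7.75 × 0.18 / 0.0002690 = 5187 d
Total t = Σ t_i = 21272 days = 58.24 years.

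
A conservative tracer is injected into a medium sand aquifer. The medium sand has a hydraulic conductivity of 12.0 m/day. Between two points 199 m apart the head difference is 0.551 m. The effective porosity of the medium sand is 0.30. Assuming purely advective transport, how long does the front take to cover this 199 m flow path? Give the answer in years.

4.92

Hydraulic gradient i = Δh / L = 0.551 / 199 = 0.002769.
Darcy flux q = K · i = 12.00 × 0.002769 = 0.03323 m/day.
Seepage velocity v = q / n_e = 0.03323 / 0.30 = 0.1108 m/day.
Travel time t = L / v = 199 / 0.1108 = 1797 days = 4.919 years.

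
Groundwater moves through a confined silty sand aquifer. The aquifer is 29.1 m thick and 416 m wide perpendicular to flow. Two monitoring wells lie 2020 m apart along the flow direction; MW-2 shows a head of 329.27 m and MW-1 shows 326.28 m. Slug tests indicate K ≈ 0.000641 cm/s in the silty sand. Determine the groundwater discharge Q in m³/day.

9.92

Convert K: 0.000641 cm/s × 864 = 0.5538 m/day.
Cross-sectional area A = 416 × 29.1 = 12106 m².
Hydraulic gradient i = (329.27 − 326.28) / 2020 = 2.99 / 2020 = 0.001480.
Darcy's law: Q = K · A · i = 0.5538 × 12106 × 0.001480 = 9.924 m³/day.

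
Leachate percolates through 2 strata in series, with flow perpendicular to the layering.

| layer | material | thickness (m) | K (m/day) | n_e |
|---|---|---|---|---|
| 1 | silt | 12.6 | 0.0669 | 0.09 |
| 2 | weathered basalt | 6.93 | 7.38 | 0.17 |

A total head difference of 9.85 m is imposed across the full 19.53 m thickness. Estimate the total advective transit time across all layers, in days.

With flow normal to the layers, continuity requires the same specific discharge q through every layer.
Σ(b_i/K_i) = 12.6/0.0669 + 6.93/7.38 = 189.3 d.
q = Δh / Σ(b_i/K_i) = 9.85 / 189.3 = 0.05204 m/day.
In each layer the seepage velocity is v_i = q/n_i, so the layer transit time is t_i = b_i·n_i / q:
  layer 1 (silt): t_1 = 12.6 × 0.09 / 0.05204 = 21.79 d
  layer 2 (weathered basalt): t_2 = 6.93 × 0.17 / 0.05204 = 22.64 d
Total t = Σ t_i = 44.43 days.

44.4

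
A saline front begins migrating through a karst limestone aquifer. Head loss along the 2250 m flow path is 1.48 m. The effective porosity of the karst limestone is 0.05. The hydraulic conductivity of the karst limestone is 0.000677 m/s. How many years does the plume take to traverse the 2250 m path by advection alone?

8.01

Convert K: 0.000677 m/s × 86400 = 58.49 m/day.
Hydraulic gradient i = Δh / L = 1.48 / 2250 = 0.0006578.
Darcy flux q = K · i = 58.49 × 0.0006578 = 0.03848 m/day.
Seepage velocity v = q / n_e = 0.03848 / 0.05 = 0.7695 m/day.
Travel time t = L / v = 2250 / 0.7695 = 2924 days = 8.005 years.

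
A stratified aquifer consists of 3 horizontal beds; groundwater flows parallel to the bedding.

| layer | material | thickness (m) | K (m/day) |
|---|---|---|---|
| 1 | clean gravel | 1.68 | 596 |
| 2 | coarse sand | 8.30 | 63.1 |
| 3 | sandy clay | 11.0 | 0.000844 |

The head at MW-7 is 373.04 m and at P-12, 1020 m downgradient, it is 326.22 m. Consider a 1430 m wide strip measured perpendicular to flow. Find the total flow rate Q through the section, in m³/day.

Flow is parallel to layering, so each bed carries its own Darcy discharge and the transmissivities add.
Σ(K_i·b_i) = 596×1.68 + 63.1×8.30 + 0.000844×11.0 = 1525 m²/day.
Hydraulic gradient i = (373.04 − 326.22) / 1020 = 46.82 / 1020 = 0.04590.
Q = Σ(K_i·b_i) · W · i = 1525 × 1430 × 0.04590 = 1.001e+05 m³/day.

100000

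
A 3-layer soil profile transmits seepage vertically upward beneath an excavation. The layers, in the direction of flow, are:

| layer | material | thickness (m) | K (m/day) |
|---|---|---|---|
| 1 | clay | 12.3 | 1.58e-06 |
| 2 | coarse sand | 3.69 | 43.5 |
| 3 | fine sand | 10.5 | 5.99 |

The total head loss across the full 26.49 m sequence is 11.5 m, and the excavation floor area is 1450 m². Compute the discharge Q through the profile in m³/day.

Flow is perpendicular to layering, so the layers act in series and the equivalent K is the thickness-weighted harmonic mean.
Total thickness L = 12.3 + 3.69 + 10.5 = 26.49 m.
Σ(b_i/K_i) = 12.3/1.58e-06 + 3.69/43.5 + 10.5/5.99 = 7.785e+06 d.
K_eq = L / Σ(b_i/K_i) = 26.49 / 7.785e+06 = 3.403e-06 m/day.
Q = K_eq · A · (Δh/L) = 3.403e-06 × 1450 × (11.5/26.49) = 0.002142 m³/day.

0.00214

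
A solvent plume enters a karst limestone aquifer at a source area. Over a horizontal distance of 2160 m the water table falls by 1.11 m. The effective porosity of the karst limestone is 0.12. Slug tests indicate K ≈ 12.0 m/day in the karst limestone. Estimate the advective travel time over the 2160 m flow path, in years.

Hydraulic gradient i = Δh / L = 1.11 / 2160 = 0.0005139.
Darcy flux q = K · i = 12.00 × 0.0005139 = 0.006167 m/day.
Seepage velocity v = q / n_e = 0.006167 / 0.12 = 0.05139 m/day.
Travel time t = L / v = 2160 / 0.05139 = 42032 days = 115.1 years.

115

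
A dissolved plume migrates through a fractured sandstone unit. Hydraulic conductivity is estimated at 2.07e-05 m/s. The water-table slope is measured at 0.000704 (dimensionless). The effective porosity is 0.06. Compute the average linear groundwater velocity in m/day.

Convert K: 2.07e-05 m/s × 86400 = 1.788 m/day.
Hydraulic gradient i = 0.000704.
Darcy flux q = K · i = 1.788 × 0.0007040 = 0.001259 m/day.
Seepage velocity v = q / n_e = 0.001259 / 0.06 = 0.02098 m/day.

0.0210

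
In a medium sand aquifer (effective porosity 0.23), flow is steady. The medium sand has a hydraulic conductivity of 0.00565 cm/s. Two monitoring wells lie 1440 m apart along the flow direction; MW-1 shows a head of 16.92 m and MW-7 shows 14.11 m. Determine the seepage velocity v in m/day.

Convert K: 0.00565 cm/s × 864 = 4.882 m/day.
Hydraulic gradient i = (16.92 − 14.11) / 1440 = 2.81 / 1440 = 0.001951.
Darcy flux q = K · i = 4.882 × 0.001951 = 0.009526 m/day.
Seepage velocity v = q / n_e = 0.009526 / 0.23 = 0.04142 m/day.

0.0414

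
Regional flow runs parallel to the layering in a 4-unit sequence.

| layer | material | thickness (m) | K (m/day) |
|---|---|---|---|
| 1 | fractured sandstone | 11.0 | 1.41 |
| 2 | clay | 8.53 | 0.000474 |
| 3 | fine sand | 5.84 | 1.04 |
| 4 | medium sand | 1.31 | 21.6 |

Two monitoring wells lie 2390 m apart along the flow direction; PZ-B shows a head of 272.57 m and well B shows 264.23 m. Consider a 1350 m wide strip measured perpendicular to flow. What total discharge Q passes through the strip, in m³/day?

235

Flow is parallel to layering, so each bed carries its own Darcy discharge and the transmissivities add.
Σ(K_i·b_i) = 1.41×11.0 + 0.000474×8.53 + 1.04×5.84 + 21.6×1.31 = 49.88 m²/day.
Hydraulic gradient i = (272.57 − 264.23) / 2390 = 8.34 / 2390 = 0.003490.
Q = Σ(K_i·b_i) · W · i = 49.88 × 1350 × 0.003490 = 235.0 m³/day.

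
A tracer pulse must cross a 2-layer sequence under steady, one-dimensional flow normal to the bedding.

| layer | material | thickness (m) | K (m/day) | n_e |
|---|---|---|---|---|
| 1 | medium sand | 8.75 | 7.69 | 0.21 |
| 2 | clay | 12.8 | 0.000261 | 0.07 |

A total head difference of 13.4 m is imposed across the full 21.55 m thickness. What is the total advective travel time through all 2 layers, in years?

27.4

With flow normal to the layers, continuity requires the same specific discharge q through every layer.
Σ(b_i/K_i) = 8.75/7.69 + 12.8/0.000261 = 49043 d.
q = Δh / Σ(b_i/K_i) = 13.4 / 49043 = 0.0002732 m/day.
In each layer the seepage velocity is v_i = q/n_i, so the layer transit time is t_i = b_i·n_i / q:
  layer 1 (medium sand): t_1 = 8.75 × 0.21 / 0.0002732 = 6725 d
  layer 2 (clay): t_2 = 12.8 × 0.07 / 0.0002732 = 3279 d
Total t = Σ t_i = 10004 days = 27.39 years.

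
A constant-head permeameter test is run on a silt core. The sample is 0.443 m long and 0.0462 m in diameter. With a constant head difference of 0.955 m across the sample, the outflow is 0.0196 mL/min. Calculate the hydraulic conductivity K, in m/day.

Cross-sectional area A = π·(d/2)² = π × (0.0462/2)² = 0.001676 m².
Convert discharge: 0.0196 mL/min = 3.267e-10 m³/s.
Darcy's law rearranged: K = Q·L / (A·Δh) = 3.267e-10 × 0.443 / (0.001676 × 0.955) = 9.039e-08 m/s = 0.007810 m/day.

0.00781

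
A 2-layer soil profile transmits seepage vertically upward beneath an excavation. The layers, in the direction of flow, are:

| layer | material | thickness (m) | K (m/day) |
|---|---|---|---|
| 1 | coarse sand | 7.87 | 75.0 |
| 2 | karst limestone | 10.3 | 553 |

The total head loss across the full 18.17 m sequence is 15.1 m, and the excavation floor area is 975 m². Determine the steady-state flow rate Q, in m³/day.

119000

Flow is perpendicular to layering, so the layers act in series and the equivalent K is the thickness-weighted harmonic mean.
Total thickness L = 7.87 + 10.3 = 18.17 m.
Σ(b_i/K_i) = 7.87/75.0 + 10.3/553 = 0.1236 d.
K_eq = L / Σ(b_i/K_i) = 18.17 / 0.1236 = 147.1 m/day.
Q = K_eq · A · (Δh/L) = 147.1 × 975 × (15.1/18.17) = 1.192e+05 m³/day.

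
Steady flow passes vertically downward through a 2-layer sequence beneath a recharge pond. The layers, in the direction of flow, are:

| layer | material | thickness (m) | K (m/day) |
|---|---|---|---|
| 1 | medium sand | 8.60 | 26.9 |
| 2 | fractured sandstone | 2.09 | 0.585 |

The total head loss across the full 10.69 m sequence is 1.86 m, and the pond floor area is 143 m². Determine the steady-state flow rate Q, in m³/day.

68.3

Flow is perpendicular to layering, so the layers act in series and the equivalent K is the thickness-weighted harmonic mean.
Total thickness L = 8.60 + 2.09 = 10.69 m.
Σ(b_i/K_i) = 8.60/26.9 + 2.09/0.585 = 3.892 d.
K_eq = L / Σ(b_i/K_i) = 10.69 / 3.892 = 2.746 m/day.
Q = K_eq · A · (Δh/L) = 2.746 × 143 × (1.86/10.69) = 68.33 m³/day.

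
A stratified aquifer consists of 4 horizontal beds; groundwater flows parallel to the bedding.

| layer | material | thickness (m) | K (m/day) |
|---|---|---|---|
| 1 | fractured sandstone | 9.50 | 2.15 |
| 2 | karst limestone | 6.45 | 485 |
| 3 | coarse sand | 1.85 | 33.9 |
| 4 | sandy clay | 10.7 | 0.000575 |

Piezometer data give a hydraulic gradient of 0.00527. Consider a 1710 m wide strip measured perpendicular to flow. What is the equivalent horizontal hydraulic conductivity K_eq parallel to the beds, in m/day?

Flow is parallel to layering, so each bed carries its own Darcy discharge and the transmissivities add.
Σ(K_i·b_i) = 2.15×9.50 + 485×6.45 + 33.9×1.85 + 0.000575×10.7 = 3211 m²/day.
Total thickness b = 28.50 m, so K_eq = Σ(K_i·b_i)/b = 112.7 m/day.

113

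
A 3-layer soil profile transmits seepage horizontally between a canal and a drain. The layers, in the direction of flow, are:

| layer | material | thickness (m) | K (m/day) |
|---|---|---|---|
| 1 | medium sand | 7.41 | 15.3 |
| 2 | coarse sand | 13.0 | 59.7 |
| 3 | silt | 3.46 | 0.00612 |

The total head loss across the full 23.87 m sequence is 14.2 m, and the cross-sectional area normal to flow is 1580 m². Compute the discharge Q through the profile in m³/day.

Flow is perpendicular to layering, so the layers act in series and the equivalent K is the thickness-weighted harmonic mean.
Total thickness L = 7.41 + 13.0 + 3.46 = 23.87 m.
Σ(b_i/K_i) = 7.41/15.3 + 13.0/59.7 + 3.46/0.00612 = 566.1 d.
K_eq = L / Σ(b_i/K_i) = 23.87 / 566.1 = 0.04217 m/day.
Q = K_eq · A · (Δh/L) = 0.04217 × 1580 × (14.2/23.87) = 39.64 m³/day.

39.6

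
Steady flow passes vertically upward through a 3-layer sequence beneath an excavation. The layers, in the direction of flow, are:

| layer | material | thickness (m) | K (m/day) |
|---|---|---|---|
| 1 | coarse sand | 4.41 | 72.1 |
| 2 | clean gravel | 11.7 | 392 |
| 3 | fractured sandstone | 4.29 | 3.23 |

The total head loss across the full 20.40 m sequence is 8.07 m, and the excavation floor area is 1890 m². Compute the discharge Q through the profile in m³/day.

10700

Flow is perpendicular to layering, so the layers act in series and the equivalent K is the thickness-weighted harmonic mean.
Total thickness L = 4.41 + 11.7 + 4.29 = 20.40 m.
Σ(b_i/K_i) = 4.41/72.1 + 11.7/392 + 4.29/3.23 = 1.419 d.
K_eq = L / Σ(b_i/K_i) = 20.40 / 1.419 = 14.37 m/day.
Q = K_eq · A · (Δh/L) = 14.37 × 1890 × (8.07/20.40) = 10747 m³/day.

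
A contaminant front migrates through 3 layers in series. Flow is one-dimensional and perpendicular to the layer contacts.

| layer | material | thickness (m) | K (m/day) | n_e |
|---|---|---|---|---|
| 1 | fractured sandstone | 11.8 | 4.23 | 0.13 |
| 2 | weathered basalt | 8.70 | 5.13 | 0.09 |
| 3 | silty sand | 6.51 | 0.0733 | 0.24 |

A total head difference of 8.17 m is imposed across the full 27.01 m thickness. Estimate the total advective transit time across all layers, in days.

With flow normal to the layers, continuity requires the same specific discharge q through every layer.
Σ(b_i/K_i) = 11.8/4.23 + 8.70/5.13 + 6.51/0.0733 = 93.30 d.
q = Δh / Σ(b_i/K_i) = 8.17 / 93.30 = 0.08757 m/day.
In each layer the seepage velocity is v_i = q/n_i, so the layer transit time is t_i = b_i·n_i / q:
  layer 1 (fractured sandstone): t_1 = 11.8 × 0.13 / 0.08757 = 17.52 d
  layer 2 (weathered basalt): t_2 = 8.70 × 0.09 / 0.08757 = 8.942 d
  layer 3 (silty sand): t_3 = 6.51 × 0.24 / 0.08757 = 17.84 d
Total t = Σ t_i = 44.30 days.

44.3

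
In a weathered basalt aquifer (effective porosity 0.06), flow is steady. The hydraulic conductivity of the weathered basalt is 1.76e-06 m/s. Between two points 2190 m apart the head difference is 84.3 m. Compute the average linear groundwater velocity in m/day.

Convert K: 1.76e-06 m/s × 86400 = 0.1521 m/day.
Hydraulic gradient i = Δh / L = 84.3 / 2190 = 0.03849.
Darcy flux q = K · i = 0.1521 × 0.03849 = 0.005853 m/day.
Seepage velocity v = q / n_e = 0.005853 / 0.06 = 0.09756 m/day.

0.0976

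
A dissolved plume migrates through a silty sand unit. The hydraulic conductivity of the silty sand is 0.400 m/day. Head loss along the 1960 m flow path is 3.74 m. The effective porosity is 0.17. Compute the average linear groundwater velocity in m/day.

0.00449

Hydraulic gradient i = Δh / L = 3.74 / 1960 = 0.001908.
Darcy flux q = K · i = 0.4000 × 0.001908 = 0.0007633 m/day.
Seepage velocity v = q / n_e = 0.0007633 / 0.17 = 0.004490 m/day.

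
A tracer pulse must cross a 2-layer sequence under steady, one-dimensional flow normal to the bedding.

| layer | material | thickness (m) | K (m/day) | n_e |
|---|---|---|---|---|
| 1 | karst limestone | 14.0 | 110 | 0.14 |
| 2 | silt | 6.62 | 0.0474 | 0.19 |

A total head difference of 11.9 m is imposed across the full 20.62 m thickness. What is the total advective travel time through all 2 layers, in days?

37.8

With flow normal to the layers, continuity requires the same specific discharge q through every layer.
Σ(b_i/K_i) = 14.0/110 + 6.62/0.0474 = 139.8 d.
q = Δh / Σ(b_i/K_i) = 11.9 / 139.8 = 0.08513 m/day.
In each layer the seepage velocity is v_i = q/n_i, so the layer transit time is t_i = b_i·n_i / q:
  layer 1 (karst limestone): t_1 = 14.0 × 0.14 / 0.08513 = 23.02 d
  layer 2 (silt): t_2 = 6.62 × 0.19 / 0.08513 = 14.78 d
Total t = Σ t_i = 37.80 days.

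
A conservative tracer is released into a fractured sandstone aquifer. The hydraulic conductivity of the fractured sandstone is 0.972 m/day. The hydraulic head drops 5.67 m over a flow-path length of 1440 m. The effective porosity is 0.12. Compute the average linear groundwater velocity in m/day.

Hydraulic gradient i = Δh / L = 5.67 / 1440 = 0.003938.
Darcy flux q = K · i = 0.9720 × 0.003938 = 0.003827 m/day.
Seepage velocity v = q / n_e = 0.003827 / 0.12 = 0.03189 m/day.

0.0319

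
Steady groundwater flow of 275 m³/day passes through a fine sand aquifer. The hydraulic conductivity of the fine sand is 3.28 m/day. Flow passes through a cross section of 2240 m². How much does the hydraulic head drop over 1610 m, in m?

60.3

From Q = K·A·i, i = Q / (K·A) = 275 / (3.280 × 2240) = 0.03743.
Head loss Δh = i · L = 0.03743 × 1610 = 60.26 m.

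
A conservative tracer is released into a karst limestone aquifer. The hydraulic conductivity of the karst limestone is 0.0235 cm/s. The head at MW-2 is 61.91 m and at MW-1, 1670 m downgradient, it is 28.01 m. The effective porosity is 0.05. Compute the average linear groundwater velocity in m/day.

Convert K: 0.0235 cm/s × 864 = 20.30 m/day.
Hydraulic gradient i = (61.91 − 28.01) / 1670 = 33.9 / 1670 = 0.02030.
Darcy flux q = K · i = 20.30 × 0.02030 = 0.4122 m/day.
Seepage velocity v = q / n_e = 0.4122 / 0.05 = 8.243 m/day.

8.24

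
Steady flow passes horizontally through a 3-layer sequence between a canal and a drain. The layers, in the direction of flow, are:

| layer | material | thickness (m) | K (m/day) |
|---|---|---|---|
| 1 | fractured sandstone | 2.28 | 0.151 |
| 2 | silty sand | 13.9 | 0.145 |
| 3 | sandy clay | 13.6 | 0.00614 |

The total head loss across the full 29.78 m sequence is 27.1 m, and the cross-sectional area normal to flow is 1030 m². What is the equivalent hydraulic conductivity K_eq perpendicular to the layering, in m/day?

0.0128

Flow is perpendicular to layering, so the layers act in series and the equivalent K is the thickness-weighted harmonic mean.
Total thickness L = 2.28 + 13.9 + 13.6 = 29.78 m.
Σ(b_i/K_i) = 2.28/0.151 + 13.9/0.145 + 13.6/0.00614 = 2326 d.
K_eq = L / Σ(b_i/K_i) = 29.78 / 2326 = 0.01280 m/day.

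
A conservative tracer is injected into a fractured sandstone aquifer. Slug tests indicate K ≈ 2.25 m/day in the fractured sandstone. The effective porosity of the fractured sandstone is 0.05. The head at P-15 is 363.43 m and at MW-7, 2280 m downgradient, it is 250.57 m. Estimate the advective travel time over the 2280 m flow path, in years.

2.80

Hydraulic gradient i = (363.43 − 250.57) / 2280 = 112.86 / 2280 = 0.04950.
Darcy flux q = K · i = 2.250 × 0.04950 = 0.1114 m/day.
Seepage velocity v = q / n_e = 0.1114 / 0.05 = 2.228 m/day.
Travel time t = L / v = 2280 / 2.228 = 1024 days = 2.802 years.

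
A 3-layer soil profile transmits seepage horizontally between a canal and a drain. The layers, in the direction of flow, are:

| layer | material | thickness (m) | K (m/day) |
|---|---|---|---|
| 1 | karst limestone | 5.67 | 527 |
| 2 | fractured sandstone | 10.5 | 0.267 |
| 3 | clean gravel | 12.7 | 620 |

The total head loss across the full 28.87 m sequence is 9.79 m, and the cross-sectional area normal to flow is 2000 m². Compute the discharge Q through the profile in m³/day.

497

Flow is perpendicular to layering, so the layers act in series and the equivalent K is the thickness-weighted harmonic mean.
Total thickness L = 5.67 + 10.5 + 12.7 = 28.87 m.
Σ(b_i/K_i) = 5.67/527 + 10.5/0.267 + 12.7/620 = 39.36 d.
K_eq = L / Σ(b_i/K_i) = 28.87 / 39.36 = 0.7335 m/day.
Q = K_eq · A · (Δh/L) = 0.7335 × 2000 × (9.79/28.87) = 497.5 m³/day.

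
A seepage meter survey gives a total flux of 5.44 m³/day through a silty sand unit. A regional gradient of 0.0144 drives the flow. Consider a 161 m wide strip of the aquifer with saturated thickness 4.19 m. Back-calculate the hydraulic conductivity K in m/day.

0.560

Cross-sectional area A = 161 × 4.19 = 674.6 m².
Hydraulic gradient i = 0.0144.
From Q = K·A·i, K = Q / (A·i) = 5.44 / (674.6 × 0.01440) = 0.5600 m/day.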